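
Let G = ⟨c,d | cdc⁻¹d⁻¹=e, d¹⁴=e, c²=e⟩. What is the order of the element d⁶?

Compute successive powers until reaching e:
  (d⁶)¹ = d⁶, (d⁶)² = d¹², (d⁶)³ = d⁴, (d⁶)⁴ = d¹⁰, (d⁶)⁵ = d², (d⁶)⁶ = d⁸, (d⁶)⁷ = e.
The smallest positive k with (d⁶)ᵏ = e is 7.

Answer: 7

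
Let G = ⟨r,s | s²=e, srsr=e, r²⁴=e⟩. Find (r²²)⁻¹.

The order of (r²²) is 12 (smallest k with (r²²)ᵏ = e), so (r²²)⁻¹ = (r²²)¹¹ = r².
Check: (r²²) · (r²) → (r²²) · r² = e, giving e as required.

Answer: r²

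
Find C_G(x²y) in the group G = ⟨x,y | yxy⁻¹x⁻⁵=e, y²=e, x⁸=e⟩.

⟨x²y⟩ ⊆ C_G(x²y) since powers of x²y commute with x²y; so |C_G(x²y)| ≥ |⟨x²y⟩| = 4.
By orbit–stabilizer, |C_G(x²y)| = |G| / |conj. class of x²y| = 16 / 2 = 8.
The 8 elements commuting with x²y are {e, x², x⁴, x⁶, y, x⁶y, x²y, x⁴y}.

Answer: {e, x², x⁴, x⁶, y, x⁶y, x²y, x⁴y}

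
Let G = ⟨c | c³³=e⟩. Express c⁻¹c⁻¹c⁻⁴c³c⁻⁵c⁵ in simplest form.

Multiply left to right, reducing at each step:
  (c³²) · c⁻¹ = c³¹
  (c³¹) · c⁻⁴ = c²⁷
  (c²⁷) · c³ = c³⁰
  (c³⁰) · c⁻⁵ = c²⁵
  (c²⁵) · c⁵ = c³⁰

Answer: c³⁰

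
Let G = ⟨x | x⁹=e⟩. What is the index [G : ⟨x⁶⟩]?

First find ord(x⁶) by computing successive powers:
  (x⁶)¹ = x⁶, (x⁶)² = x³, (x⁶)³ = e.
So |⟨x⁶⟩| = ord(x⁶) = 3. With |G| = 9, by Lagrange [G : ⟨x⁶⟩] = 9/3 = 3.

Answer: 3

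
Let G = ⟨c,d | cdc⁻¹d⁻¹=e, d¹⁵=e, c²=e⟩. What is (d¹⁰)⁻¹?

The order of (d¹⁰) is 3 (smallest k with (d¹⁰)ᵏ = e), so (d¹⁰)⁻¹ = (d¹⁰)² = d⁵.
Check: (d¹⁰) · (d⁵) → (d¹⁰) · d⁵ = e, giving e as required.

Answer: d⁵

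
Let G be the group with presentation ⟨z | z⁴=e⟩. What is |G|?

G is generated by a single element, so G is cyclic. The relator gives z⁴ = e and no smaller power is forced to be e, so the 4 powers {e, z, z², z³} are distinct. Hence |G| = 4.

Answer: 4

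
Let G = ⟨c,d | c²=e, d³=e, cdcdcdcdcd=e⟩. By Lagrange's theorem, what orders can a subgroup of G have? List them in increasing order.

|G| = 60 = 2² · 3 · 5. By Lagrange's theorem the order of any subgroup divides 60; the divisors of 60 are 1, 2, 3, 4, 5, 6, 10, 12, 15, 20, 30, 60.

Answer: 1, 2, 3, 4, 5, 6, 10, 12, 15, 20, 30, 60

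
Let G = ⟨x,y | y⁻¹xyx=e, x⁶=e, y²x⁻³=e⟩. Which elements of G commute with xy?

⟨xy⟩ ⊆ C_G(xy) since powers of xy commute with xy; so |C_G(xy)| ≥ |⟨xy⟩| = 4.
By orbit–stabilizer, |C_G(xy)| = |G| / |conj. class of xy| = 12 / 3 = 4.
The 4 elements commuting with xy are {e, x³, xy, xy⁻¹}.

Answer: {e, x³, xy, xy⁻¹}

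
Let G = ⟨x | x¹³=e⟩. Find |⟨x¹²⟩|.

|⟨x¹²⟩| equals the order of x¹². Compute successive powers until reaching e:
  (x¹²)¹ = x¹², (x¹²)² = x¹¹, (x¹²)³ = x¹⁰, (x¹²)⁴ = x⁹, (x¹²)⁵ = x⁸, (x¹²)⁶ = x⁷, (x¹²)⁷ = x⁶, (x¹²)⁸ = x⁵, (x¹²)⁹ = x⁴, (x¹²)¹⁰ = x³, (x¹²)¹¹ = x², (x¹²)¹² = x, (x¹²)¹³ = e.
The smallest positive k with (x¹²)ᵏ = e is 13, so |⟨x¹²⟩| = 13.

Answer: 13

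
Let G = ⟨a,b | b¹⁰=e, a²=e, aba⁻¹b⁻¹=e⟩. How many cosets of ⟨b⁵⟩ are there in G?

First find ord(b⁵) by computing successive powers:
  (b⁵)¹ = b⁵, (b⁵)² = e.
So |⟨b⁵⟩| = ord(b⁵) = 2. With |G| = 20, by Lagrange [G : ⟨b⁵⟩] = 20/2 = 10.

Answer: 10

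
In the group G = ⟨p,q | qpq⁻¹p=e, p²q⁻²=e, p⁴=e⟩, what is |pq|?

Compute successive powers until reaching e:
  (pq)¹ = pq, (pq)² = p², (pq)³ = pq⁻¹, (pq)⁴ = e.
The smallest positive k with (pq)ᵏ = e is 4.

Answer: 4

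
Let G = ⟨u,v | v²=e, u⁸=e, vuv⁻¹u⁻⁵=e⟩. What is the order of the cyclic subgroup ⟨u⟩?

|⟨u⟩| equals the order of u. Compute successive powers until reaching e:
  u¹ = u, u² = u², u³ = u³, u⁴ = u⁴, u⁵ = u⁵, u⁶ = u⁶, u⁷ = u⁷, u⁸ = e.
The smallest positive k with uᵏ = e is 8, so |⟨u⟩| = 8.

Answer: 8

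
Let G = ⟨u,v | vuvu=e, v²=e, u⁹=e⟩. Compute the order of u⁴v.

Compute successive powers until reaching e:
  (u⁴v)¹ = u⁴v, (u⁴v)² = e.
The smallest positive k with (u⁴v)ᵏ = e is 2.

Answer: 2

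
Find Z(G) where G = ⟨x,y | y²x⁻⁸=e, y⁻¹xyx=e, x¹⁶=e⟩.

An element z ∈ Z(G) iff z commutes with every generator.
For example x⁸ is central: (x⁸)·x = x⁹ = x·(x⁸); (x⁸)·y = y⁻¹ = y·(x⁸).
Whereas x ∉ Z(G) since x·y = xy ≠ x⁷y⁻¹ = y·x.
Checking each of the 32 elements this way gives Z(G) = {e, x⁸}, of order 2.

Answer: {e, x⁸}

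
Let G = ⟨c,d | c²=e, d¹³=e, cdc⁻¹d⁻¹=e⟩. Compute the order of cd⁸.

Compute successive powers until reaching e:
  (cd⁸)¹ = cd⁸, (cd⁸)² = d³, (cd⁸)³ = cd¹¹, (cd⁸)⁴ = d⁶, (cd⁸)⁵ = cd, (cd⁸)⁶ = d⁹, (cd⁸)⁷ = cd⁴, (cd⁸)⁸ = d¹², (cd⁸)⁹ = cd⁷, (cd⁸)¹⁰ = d², (cd⁸)¹¹ = cd¹⁰, (cd⁸)¹² = d⁵, (cd⁸)¹³ = c, (cd⁸)¹⁴ = d⁸, (cd⁸)¹⁵ = cd³, (cd⁸)¹⁶ = d¹¹, (cd⁸)¹⁷ = cd⁶, (cd⁸)¹⁸ = d, (cd⁸)¹⁹ = cd⁹, (cd⁸)²⁰ = d⁴, (cd⁸)²¹ = cd¹², (cd⁸)²² = d⁷, (cd⁸)²³ = cd², (cd⁸)²⁴ = d¹⁰, (cd⁸)²⁵ = cd⁵, (cd⁸)²⁶ = e.
The smallest positive k with (cd⁸)ᵏ = e is 26.

Answer: 26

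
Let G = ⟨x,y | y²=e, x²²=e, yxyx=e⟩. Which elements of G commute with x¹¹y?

⟨x¹¹y⟩ ⊆ C_G(x¹¹y) since powers of x¹¹y commute with x¹¹y; so |C_G(x¹¹y)| ≥ |⟨x¹¹y⟩| = 2.
By orbit–stabilizer, |C_G(x¹¹y)| = |G| / |conj. class of x¹¹y| = 44 / 11 = 4.
The 4 elements commuting with x¹¹y are {e, x¹¹, y, x¹¹y}.

Answer: {e, x¹¹, y, x¹¹y}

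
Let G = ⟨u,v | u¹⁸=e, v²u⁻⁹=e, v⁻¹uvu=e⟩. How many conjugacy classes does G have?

The conjugacy classes (representative and size) are:
  [e] (size 1), [u¹⁷] (size 2), [u¹⁶] (size 2), [u³] (size 2), [u¹⁴] (size 2), [u¹³] (size 2), [u¹²] (size 2), [u¹¹] (size 2), [u¹⁰] (size 2), [u⁹] (size 1), [u⁸v] (size 9), [uv] (size 9).
Class equation: 1 + 2 + 2 + 2 + 2 + 2 + 2 + 2 + 2 + 1 + 9 + 9 = 36 = |G|. So G has 12 conjugacy classes.

Answer: 12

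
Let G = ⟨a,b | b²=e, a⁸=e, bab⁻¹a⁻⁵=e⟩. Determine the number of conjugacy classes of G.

The conjugacy classes (representative and size) are:
  [e] (size 1), [a⁵] (size 2), [a²] (size 1), [a⁷] (size 2), [a⁴] (size 1), [a⁶] (size 1), [b] (size 2), [a⁵b] (size 2), [a²b] (size 2), [a³b] (size 2).
Class equation: 1 + 2 + 1 + 2 + 1 + 1 + 2 + 2 + 2 + 2 = 16 = |G|. So G has 10 conjugacy classes.

Answer: 10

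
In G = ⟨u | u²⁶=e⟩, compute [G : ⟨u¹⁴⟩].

First find ord(u¹⁴) by computing successive powers:
  (u¹⁴)¹ = u¹⁴, (u¹⁴)² = u², (u¹⁴)³ = u¹⁶, (u¹⁴)⁴ = u⁴, (u¹⁴)⁵ = u¹⁸, (u¹⁴)⁶ = u⁶, (u¹⁴)⁷ = u²⁰, (u¹⁴)⁸ = u⁸, (u¹⁴)⁹ = u²², (u¹⁴)¹⁰ = u¹⁰, (u¹⁴)¹¹ = u²⁴, (u¹⁴)¹² = u¹², (u¹⁴)¹³ = e.
So |⟨u¹⁴⟩| = ord(u¹⁴) = 13. With |G| = 26, by Lagrange [G : ⟨u¹⁴⟩] = 26/13 = 2.

Answer: 2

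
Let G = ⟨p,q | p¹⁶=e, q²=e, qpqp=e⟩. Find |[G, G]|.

G' = [G, G] is generated by all commutators. The generator-pair commutators are: [p, q] = p².
The subgroup they normally generate is {e, p², p⁴, p⁶, p⁸, p¹⁰, p¹², p¹⁴}, of order 8.
Check: |G/G'| = 32/8 = 4 is the order of the abelianisation.

Answer: 8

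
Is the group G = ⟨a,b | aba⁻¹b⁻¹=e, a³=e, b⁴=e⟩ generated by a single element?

|G| = 12. The element ab has order 12 (its powers give 12 distinct elements), so ⟨ab⟩ = G and G is cyclic.

Answer: Yes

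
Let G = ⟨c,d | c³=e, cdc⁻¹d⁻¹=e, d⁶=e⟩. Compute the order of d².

Compute successive powers until reaching e:
  (d²)¹ = d², (d²)² = d⁴, (d²)³ = e.
The smallest positive k with (d²)ᵏ = e is 3.

Answer: 3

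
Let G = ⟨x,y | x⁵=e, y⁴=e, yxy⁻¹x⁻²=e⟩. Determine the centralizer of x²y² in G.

⟨x²y²⟩ ⊆ C_G(x²y²) since powers of x²y² commute with x²y²; so |C_G(x²y²)| ≥ |⟨x²y²⟩| = 2.
By orbit–stabilizer, |C_G(x²y²)| = |G| / |conj. class of x²y²| = 20 / 5 = 4.
The 4 elements commuting with x²y² are {e, x²y², x⁴y, x³y³}.

Answer: {e, x²y², x⁴y, x³y³}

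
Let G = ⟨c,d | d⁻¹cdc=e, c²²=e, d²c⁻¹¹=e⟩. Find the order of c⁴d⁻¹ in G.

Compute successive powers until reaching e:
  (c⁴d⁻¹)¹ = c⁴d⁻¹, (c⁴d⁻¹)² = c¹¹, (c⁴d⁻¹)³ = c⁴d, (c⁴d⁻¹)⁴ = e.
The smallest positive k with (c⁴d⁻¹)ᵏ = e is 4.

Answer: 4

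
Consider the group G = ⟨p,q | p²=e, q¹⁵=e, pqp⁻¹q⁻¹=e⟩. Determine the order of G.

Enumerate words in the generators, reducing via the relations: the distinct elements are
  {e, p, q, pq, q², q³, q⁴, q⁵, q⁶, q⁷, q⁸, q⁹, pq², pq³, pq⁴, pq⁵, pq⁶, pq⁷, pq⁸, pq⁹, q¹², q¹³, q¹¹, q¹⁰, q¹⁴, pq¹², pq¹³, pq¹¹, pq¹⁰, pq¹⁴}.
No further products give new elements, so |G| = 30.

Answer: 30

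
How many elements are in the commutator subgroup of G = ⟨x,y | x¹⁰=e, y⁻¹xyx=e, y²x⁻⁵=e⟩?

G' = [G, G] is generated by all commutators. The generator-pair commutators are: [x, y] = x².
The subgroup they normally generate is {e, x², x⁴, x⁶, x⁸}, of order 5.
Check: |G/G'| = 20/5 = 4 is the order of the abelianisation.

Answer: 5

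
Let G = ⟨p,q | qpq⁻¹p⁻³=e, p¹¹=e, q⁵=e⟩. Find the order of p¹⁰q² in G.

Compute successive powers until reaching e:
  (p¹⁰q²)¹ = p¹⁰q², (p¹⁰q²)² = pq⁴, (p¹⁰q²)³ = p⁸q, (p¹⁰q²)⁴ = p⁵q³, (p¹⁰q²)⁵ = e.
The smallest positive k with (p¹⁰q²)ᵏ = e is 5.

Answer: 5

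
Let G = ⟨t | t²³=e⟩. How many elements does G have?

G is generated by a single element, so G is cyclic. The relator gives t²³ = e and no smaller power is forced to be e, so the 23 powers {e, t, t², t³, t⁴, t⁵, t⁶, t⁷, t⁸, t⁹, t²², t²¹, t²⁰, t¹², t¹³, t¹¹, t¹⁰, t¹⁴, t¹⁵, t¹⁶, t¹⁷, t¹⁸, t¹⁹} are distinct. Hence |G| = 23.

Answer: 23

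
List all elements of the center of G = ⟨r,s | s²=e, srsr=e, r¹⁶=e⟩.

An element z ∈ Z(G) iff z commutes with every generator.
For example r⁸ is central: (r⁸)·r = r⁹ = r·(r⁸); (r⁸)·s = r⁸s = s·(r⁸).
Whereas r ∉ Z(G) since r·s = rs ≠ r¹⁵s = s·r.
Checking each of the 32 elements this way gives Z(G) = {e, r⁸}, of order 2.

Answer: {e, r⁸}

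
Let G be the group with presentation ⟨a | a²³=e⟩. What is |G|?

G is generated by a single element, so G is cyclic. The relator gives a²³ = e and no smaller power is forced to be e, so the 23 powers {a, e, a², a³, a⁴, a⁵, a⁶, a⁷, a⁸, a⁹, a²², a²¹, a²⁰, a¹², a¹³, a¹¹, a¹⁰, a¹⁴, a¹⁵, a¹⁶, a¹⁷, a¹⁸, a¹⁹} are distinct. Hence |G| = 23.

Answer: 23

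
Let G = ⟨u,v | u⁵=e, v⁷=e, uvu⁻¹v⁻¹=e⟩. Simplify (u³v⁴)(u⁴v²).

Compute (u³v⁴) · (u⁴v²) by multiplying left to right and reducing via the relations at each step:
  (u³v⁴) · u⁴ = u²v⁴
  (u²v⁴) · v² = u²v⁶

Answer: u²v⁶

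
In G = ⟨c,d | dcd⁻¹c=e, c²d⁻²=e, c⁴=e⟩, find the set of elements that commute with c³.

⟨c³⟩ ⊆ C_G(c³) since powers of c³ commute with c³; so |C_G(c³)| ≥ |⟨c³⟩| = 4.
By orbit–stabilizer, |C_G(c³)| = |G| / |conj. class of c³| = 8 / 2 = 4.
The 4 elements commuting with c³ are {e, c, c², c³}.

Answer: {e, c, c², c³}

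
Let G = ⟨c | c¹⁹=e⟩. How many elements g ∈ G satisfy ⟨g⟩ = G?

G is cyclic of order 19. An element generates G iff its order is 19, and a cyclic group of order 19 has exactly φ(19) = 18 such elements.

Answer: 18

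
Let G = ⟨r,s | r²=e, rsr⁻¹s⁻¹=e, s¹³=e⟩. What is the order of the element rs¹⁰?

Compute successive powers until reaching e:
  (rs¹⁰)¹ = rs¹⁰, (rs¹⁰)² = s⁷, (rs¹⁰)³ = rs⁴, (rs¹⁰)⁴ = s, (rs¹⁰)⁵ = rs¹¹, (rs¹⁰)⁶ = s⁸, (rs¹⁰)⁷ = rs⁵, (rs¹⁰)⁸ = s², (rs¹⁰)⁹ = rs¹², (rs¹⁰)¹⁰ = s⁹, (rs¹⁰)¹¹ = rs⁶, (rs¹⁰)¹² = s³, (rs¹⁰)¹³ = r, (rs¹⁰)¹⁴ = s¹⁰, (rs¹⁰)¹⁵ = rs⁷, (rs¹⁰)¹⁶ = s⁴, (rs¹⁰)¹⁷ = rs, (rs¹⁰)¹⁸ = s¹¹, (rs¹⁰)¹⁹ = rs⁸, (rs¹⁰)²⁰ = s⁵, (rs¹⁰)²¹ = rs², (rs¹⁰)²² = s¹², (rs¹⁰)²³ = rs⁹, (rs¹⁰)²⁴ = s⁶, (rs¹⁰)²⁵ = rs³, (rs¹⁰)²⁶ = e.
The smallest positive k with (rs¹⁰)ᵏ = e is 26.

Answer: 26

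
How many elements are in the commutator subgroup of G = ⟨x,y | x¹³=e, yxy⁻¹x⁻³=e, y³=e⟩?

G' = [G, G] is generated by all commutators. The generator-pair commutators are: [x, y] = x¹¹.
The subgroup they normally generate is {e, x, x², x³, x⁴, x⁵, x⁶, x⁷, x⁸, x⁹, x¹⁰, x¹¹, x¹²}, of order 13.
Check: |G/G'| = 39/13 = 3 is the order of the abelianisation.

Answer: 13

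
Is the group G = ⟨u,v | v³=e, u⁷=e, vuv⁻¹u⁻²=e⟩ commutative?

u·v = uv but v·u = u²v, so u·v ≠ v·u and G is not abelian.

Answer: No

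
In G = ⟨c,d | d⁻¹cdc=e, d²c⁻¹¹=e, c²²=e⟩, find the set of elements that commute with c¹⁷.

⟨c¹⁷⟩ ⊆ C_G(c¹⁷) since powers of c¹⁷ commute with c¹⁷; so |C_G(c¹⁷)| ≥ |⟨c¹⁷⟩| = 22.
By orbit–stabilizer, |C_G(c¹⁷)| = |G| / |conj. class of c¹⁷| = 44 / 2 = 22.
The 22 elements commuting with c¹⁷ are {e, c, c², c³, c⁴, c⁵, c⁶, c⁷, c⁸, c⁹, c¹⁰, c¹¹, c¹², c¹³, c¹⁴, c¹⁵, c¹⁶, c¹⁷, c¹⁸, c¹⁹, c²⁰, c²¹}.

Answer: {e, c, c², c³, c⁴, c⁵, c⁶, c⁷, c⁸, c⁹, c¹⁰, c¹¹, c¹², c¹³, c¹⁴, c¹⁵, c¹⁶, c¹⁷, c¹⁸, c¹⁹, c²⁰, c²¹}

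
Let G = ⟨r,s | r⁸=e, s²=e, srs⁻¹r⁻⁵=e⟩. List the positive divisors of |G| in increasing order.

|G| = 16 = 2⁴. By Lagrange's theorem the order of any subgroup divides 16; the divisors of 16 are 1, 2, 4, 8, 16.

Answer: 1, 2, 4, 8, 16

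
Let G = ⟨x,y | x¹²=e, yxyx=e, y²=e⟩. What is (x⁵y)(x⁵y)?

Compute (x⁵y) · (x⁵y) by multiplying left to right and reducing via the relations at each step:
  (x⁵y) · x⁵ = y
  y · y = e

Answer: e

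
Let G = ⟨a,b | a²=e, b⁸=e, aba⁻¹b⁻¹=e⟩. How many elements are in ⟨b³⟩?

|⟨b³⟩| equals the order of b³. Compute successive powers until reaching e:
  (b³)¹ = b³, (b³)² = b⁶, (b³)³ = b, (b³)⁴ = b⁴, (b³)⁵ = b⁷, (b³)⁶ = b², (b³)⁷ = b⁵, (b³)⁸ = e.
The smallest positive k with (b³)ᵏ = e is 8, so |⟨b³⟩| = 8.

Answer: 8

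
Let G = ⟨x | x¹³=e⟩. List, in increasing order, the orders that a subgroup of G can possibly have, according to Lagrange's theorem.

|G| = 13 = 13. By Lagrange's theorem the order of any subgroup divides 13; the divisors of 13 are 1, 13.

Answer: 1, 13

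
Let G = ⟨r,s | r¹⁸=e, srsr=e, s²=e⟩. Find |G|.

Enumerate words in the generators, reducing via the relations: the distinct elements are
  {e, r, s, rs, r², r³, r⁴, r⁵, r⁶, r⁷, r⁸, r⁹, r²s, r³s, r¹², r¹³, r¹¹, r¹⁰, r¹⁴, r¹⁵, r¹⁶, r¹⁷, r⁴s, r⁵s, r⁶s, r⁷s, r⁸s, r⁹s, r¹²s, r¹³s, r¹¹s, r¹⁰s, r¹⁴s, r¹⁵s, r¹⁶s, r¹⁷s}.
No further products give new elements, so |G| = 36.

Answer: 36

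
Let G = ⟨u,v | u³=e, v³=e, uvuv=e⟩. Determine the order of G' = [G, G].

G' = [G, G] is generated by all commutators. The generator-pair commutators are: [u, v] = uv²u.
The subgroup they normally generate is {e, uv, u²v², uv²u}, of order 4.
Check: |G/G'| = 12/4 = 3 is the order of the abelianisation.

Answer: 4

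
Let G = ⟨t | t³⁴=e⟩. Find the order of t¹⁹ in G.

Compute successive powers until reaching e:
  (t¹⁹)¹ = t¹⁹, (t¹⁹)² = t⁴, (t¹⁹)³ = t²³, (t¹⁹)⁴ = t⁸, (t¹⁹)⁵ = t²⁷, (t¹⁹)⁶ = t¹², (t¹⁹)⁷ = t³¹, (t¹⁹)⁸ = t¹⁶, (t¹⁹)⁹ = t, (t¹⁹)¹⁰ = t²⁰, (t¹⁹)¹¹ = t⁵, (t¹⁹)¹² = t²⁴, (t¹⁹)¹³ = t⁹, (t¹⁹)¹⁴ = t²⁸, (t¹⁹)¹⁵ = t¹³, (t¹⁹)¹⁶ = t³², (t¹⁹)¹⁷ = t¹⁷, (t¹⁹)¹⁸ = t², (t¹⁹)¹⁹ = t²¹, (t¹⁹)²⁰ = t⁶, (t¹⁹)²¹ = t²⁵, (t¹⁹)²² = t¹⁰, (t¹⁹)²³ = t²⁹, (t¹⁹)²⁴ = t¹⁴, (t¹⁹)²⁵ = t³³, (t¹⁹)²⁶ = t¹⁸, (t¹⁹)²⁷ = t³, (t¹⁹)²⁸ = t²², (t¹⁹)²⁹ = t⁷, (t¹⁹)³⁰ = t²⁶, (t¹⁹)³¹ = t¹¹, (t¹⁹)³² = t³⁰, (t¹⁹)³³ = t¹⁵, (t¹⁹)³⁴ = e.
The smallest positive k with (t¹⁹)ᵏ = e is 34.

Answer: 34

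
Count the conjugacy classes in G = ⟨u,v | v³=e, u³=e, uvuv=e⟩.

The conjugacy classes (representative and size) are:
  [e] (size 1), [vu²] (size 4), [v²u] (size 4), [u²v²] (size 3).
Class equation: 1 + 4 + 4 + 3 = 12 = |G|. So G has 4 conjugacy classes.

Answer: 4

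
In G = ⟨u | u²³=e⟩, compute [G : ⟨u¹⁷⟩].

First find ord(u¹⁷) by computing successive powers:
  (u¹⁷)¹ = u¹⁷, (u¹⁷)² = u¹¹, (u¹⁷)³ = u⁵, (u¹⁷)⁴ = u²², (u¹⁷)⁵ = u¹⁶, (u¹⁷)⁶ = u¹⁰, (u¹⁷)⁷ = u⁴, (u¹⁷)⁸ = u²¹, (u¹⁷)⁹ = u¹⁵, (u¹⁷)¹⁰ = u⁹, (u¹⁷)¹¹ = u³, (u¹⁷)¹² = u²⁰, (u¹⁷)¹³ = u¹⁴, (u¹⁷)¹⁴ = u⁸, (u¹⁷)¹⁵ = u², (u¹⁷)¹⁶ = u¹⁹, (u¹⁷)¹⁷ = u¹³, (u¹⁷)¹⁸ = u⁷, (u¹⁷)¹⁹ = u, (u¹⁷)²⁰ = u¹⁸, (u¹⁷)²¹ = u¹², (u¹⁷)²² = u⁶, (u¹⁷)²³ = e.
So |⟨u¹⁷⟩| = ord(u¹⁷) = 23. With |G| = 23, by Lagrange [G : ⟨u¹⁷⟩] = 23/23 = 1.

Answer: 1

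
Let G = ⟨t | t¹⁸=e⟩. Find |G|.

G is generated by a single element, so G is cyclic. The relator gives t¹⁸ = e and no smaller power is forced to be e, so the 18 powers {e, t, t², t³, t⁴, t⁵, t⁶, t⁷, t⁸, t⁹, t¹², t¹³, t¹¹, t¹⁰, t¹⁴, t¹⁵, t¹⁶, t¹⁷} are distinct. Hence |G| = 18.

Answer: 18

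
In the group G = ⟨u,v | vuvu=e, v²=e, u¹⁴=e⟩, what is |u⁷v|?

Compute successive powers until reaching e:
  (u⁷v)¹ = u⁷v, (u⁷v)² = e.
The smallest positive k with (u⁷v)ᵏ = e is 2.

Answer: 2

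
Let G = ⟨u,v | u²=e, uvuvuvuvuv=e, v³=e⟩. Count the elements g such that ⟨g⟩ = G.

⟨g⟩ = G would require ord(g) = |G| = 60, but the maximum element order in G is 5 < 60. So G is not cyclic and no single element generates it: the count is 0.

Answer: 0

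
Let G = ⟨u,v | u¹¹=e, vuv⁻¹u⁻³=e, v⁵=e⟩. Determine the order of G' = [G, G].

G' = [G, G] is generated by all commutators. The generator-pair commutators are: [u, v] = u⁹.
The subgroup they normally generate is {e, u, u², u³, u⁴, u⁵, u⁶, u⁷, u⁸, u⁹, u¹⁰}, of order 11.
Check: |G/G'| = 55/11 = 5 is the order of the abelianisation.

Answer: 11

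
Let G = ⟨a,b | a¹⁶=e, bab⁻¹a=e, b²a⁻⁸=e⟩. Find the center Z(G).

An element z ∈ Z(G) iff z commutes with every generator.
For example a⁸ is central: (a⁸)·a = a⁹ = a·(a⁸); (a⁸)·b = b⁻¹ = b·(a⁸).
Whereas a ∉ Z(G) since a·b = ab ≠ a⁷b⁻¹ = b·a.
Checking each of the 32 elements this way gives Z(G) = {e, a⁸}, of order 2.

Answer: {e, a⁸}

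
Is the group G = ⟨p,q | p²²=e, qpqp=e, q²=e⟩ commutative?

p·q = pq but q·p = p²¹q, so p·q ≠ q·p and G is not abelian.

Answer: No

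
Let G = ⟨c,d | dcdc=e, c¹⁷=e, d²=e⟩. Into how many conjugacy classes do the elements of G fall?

The conjugacy classes (representative and size) are:
  [e] (size 1), [c¹⁶] (size 2), [c²] (size 2), [c³] (size 2), [c¹³] (size 2), [c¹²] (size 2), [c⁶] (size 2), [c¹⁰] (size 2), [c⁹] (size 2), [c⁷d] (size 17).
Class equation: 1 + 2 + 2 + 2 + 2 + 2 + 2 + 2 + 2 + 17 = 34 = |G|. So G has 10 conjugacy classes.

Answer: 10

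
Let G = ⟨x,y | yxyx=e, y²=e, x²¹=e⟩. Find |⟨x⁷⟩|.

|⟨x⁷⟩| equals the order of x⁷. Compute successive powers until reaching e:
  (x⁷)¹ = x⁷, (x⁷)² = x¹⁴, (x⁷)³ = e.
The smallest positive k with (x⁷)ᵏ = e is 3, so |⟨x⁷⟩| = 3.

Answer: 3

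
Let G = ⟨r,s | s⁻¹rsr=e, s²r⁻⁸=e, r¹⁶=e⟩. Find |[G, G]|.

G' = [G, G] is generated by all commutators. The generator-pair commutators are: [r, s] = r².
The subgroup they normally generate is {e, r², r⁴, r⁶, r⁸, r¹⁰, r¹², r¹⁴}, of order 8.
Check: |G/G'| = 32/8 = 4 is the order of the abelianisation.

Answer: 8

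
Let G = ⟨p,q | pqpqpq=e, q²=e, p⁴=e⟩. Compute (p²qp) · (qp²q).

Compute (p²qp) · (qp²q) by multiplying left to right and reducing via the relations at each step:
  (p²qp) · q = pqp³
  (pqp³) · p² = pqp
  (pqp) · q = qp³

Answer: qp³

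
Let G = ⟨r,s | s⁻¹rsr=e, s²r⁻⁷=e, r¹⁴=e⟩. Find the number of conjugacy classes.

The conjugacy classes (representative and size) are:
  [e] (size 1), [r¹³] (size 2), [r¹²] (size 2), [r¹¹] (size 2), [r⁴] (size 2), [r⁵] (size 2), [r⁸] (size 2), [r⁷] (size 1), [r⁵s⁻¹] (size 7), [r⁵s] (size 7).
Class equation: 1 + 2 + 2 + 2 + 2 + 2 + 2 + 1 + 7 + 7 = 28 = |G|. So G has 10 conjugacy classes.

Answer: 10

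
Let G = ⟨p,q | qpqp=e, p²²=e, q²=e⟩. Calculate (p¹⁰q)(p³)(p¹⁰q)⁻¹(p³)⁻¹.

[(p¹⁰q), (p³)] = (p¹⁰q)·(p³)·(p¹⁰q)⁻¹·(p³)⁻¹.
  (p¹⁰q) · (p³) = p⁷q
  (p⁷q) · (p¹⁰q) = p¹⁹
  (p¹⁹) · (p¹⁹) = p¹⁶

Answer: p¹⁶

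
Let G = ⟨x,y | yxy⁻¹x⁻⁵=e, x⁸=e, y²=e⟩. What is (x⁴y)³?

Compute successive powers of (x⁴y), reducing at each step:
  (x⁴y)²: (x⁴y) · x⁴ = y;   y · y = e
  (x⁴y)³: e · x⁴ = x⁴;   (x⁴) · y = x⁴y

Answer: x⁴y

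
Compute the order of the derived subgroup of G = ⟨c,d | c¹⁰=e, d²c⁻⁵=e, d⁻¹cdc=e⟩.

G' = [G, G] is generated by all commutators. The generator-pair commutators are: [c, d] = c².
The subgroup they normally generate is {e, c², c⁴, c⁶, c⁸}, of order 5.
Check: |G/G'| = 20/5 = 4 is the order of the abelianisation.

Answer: 5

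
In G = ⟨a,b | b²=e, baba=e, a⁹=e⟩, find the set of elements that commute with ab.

⟨ab⟩ ⊆ C_G(ab) since powers of ab commute with ab; so |C_G(ab)| ≥ |⟨ab⟩| = 2.
By orbit–stabilizer, |C_G(ab)| = |G| / |conj. class of ab| = 18 / 9 = 2.
The 2 elements commuting with ab are {e, ab}.

Answer: {e, ab}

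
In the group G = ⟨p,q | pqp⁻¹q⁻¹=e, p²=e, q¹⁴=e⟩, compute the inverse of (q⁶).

The order of (q⁶) is 7 (smallest k with (q⁶)ᵏ = e), so (q⁶)⁻¹ = (q⁶)⁶ = q⁸.
Check: (q⁶) · (q⁸) → (q⁶) · q⁸ = e, giving e as required.

Answer: q⁸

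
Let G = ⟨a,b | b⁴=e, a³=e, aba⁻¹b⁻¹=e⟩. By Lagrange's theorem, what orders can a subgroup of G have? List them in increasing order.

|G| = 12 = 2² · 3. By Lagrange's theorem the order of any subgroup divides 12; the divisors of 12 are 1, 2, 3, 4, 6, 12.

Answer: 1, 2, 3, 4, 6, 12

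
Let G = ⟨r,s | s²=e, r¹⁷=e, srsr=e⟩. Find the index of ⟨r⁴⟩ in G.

First find ord(r⁴) by computing successive powers:
  (r⁴)¹ = r⁴, (r⁴)² = r⁸, (r⁴)³ = r¹², (r⁴)⁴ = r¹⁶, (r⁴)⁵ = r³, (r⁴)⁶ = r⁷, (r⁴)⁷ = r¹¹, (r⁴)⁸ = r¹⁵, (r⁴)⁹ = r², (r⁴)¹⁰ = r⁶, (r⁴)¹¹ = r¹⁰, (r⁴)¹² = r¹⁴, (r⁴)¹³ = r, (r⁴)¹⁴ = r⁵, (r⁴)¹⁵ = r⁹, (r⁴)¹⁶ = r¹³, (r⁴)¹⁷ = e.
So |⟨r⁴⟩| = ord(r⁴) = 17. With |G| = 34, by Lagrange [G : ⟨r⁴⟩] = 34/17 = 2.

Answer: 2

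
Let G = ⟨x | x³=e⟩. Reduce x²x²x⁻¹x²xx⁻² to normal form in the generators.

Multiply left to right, reducing at each step:
  (x²) · x² = x
  x · x⁻¹ = e
  e · x² = x²
  (x²) · x = e
  e · x⁻² = x

Answer: x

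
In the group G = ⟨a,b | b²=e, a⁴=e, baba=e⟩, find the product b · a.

Compute b · a by multiplying left to right and reducing via the relations at each step:
  b · a = a³b

Answer: a³b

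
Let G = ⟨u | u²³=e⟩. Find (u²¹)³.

Compute successive powers of (u²¹), reducing at each step:
  (u²¹)²: (u²¹) · u²¹ = u¹⁹
  (u²¹)³: (u¹⁹) · u²¹ = u¹⁷

Answer: u¹⁷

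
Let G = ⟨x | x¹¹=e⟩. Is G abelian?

G has a single generator, so G is cyclic and hence abelian.

Answer: Yes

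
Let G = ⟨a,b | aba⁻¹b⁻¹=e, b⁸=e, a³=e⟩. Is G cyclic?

|G| = 24. The element ab has order 24 (its powers give 24 distinct elements), so ⟨ab⟩ = G and G is cyclic.

Answer: Yes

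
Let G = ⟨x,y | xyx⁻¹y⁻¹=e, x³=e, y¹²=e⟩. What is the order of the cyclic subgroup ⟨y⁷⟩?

|⟨y⁷⟩| equals the order of y⁷. Compute successive powers until reaching e:
  (y⁷)¹ = y⁷, (y⁷)² = y², (y⁷)³ = y⁹, (y⁷)⁴ = y⁴, (y⁷)⁵ = y¹¹, (y⁷)⁶ = y⁶, (y⁷)⁷ = y, (y⁷)⁸ = y⁸, (y⁷)⁹ = y³, (y⁷)¹⁰ = y¹⁰, (y⁷)¹¹ = y⁵, (y⁷)¹² = e.
The smallest positive k with (y⁷)ᵏ = e is 12, so |⟨y⁷⟩| = 12.

Answer: 12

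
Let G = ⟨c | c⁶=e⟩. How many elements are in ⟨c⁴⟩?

|⟨c⁴⟩| equals the order of c⁴. Compute successive powers until reaching e:
  (c⁴)¹ = c⁴, (c⁴)² = c², (c⁴)³ = e.
The smallest positive k with (c⁴)ᵏ = e is 3, so |⟨c⁴⟩| = 3.

Answer: 3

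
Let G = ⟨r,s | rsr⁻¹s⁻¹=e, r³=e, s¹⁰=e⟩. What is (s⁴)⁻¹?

The order of (s⁴) is 5 (smallest k with (s⁴)ᵏ = e), so (s⁴)⁻¹ = (s⁴)⁴ = s⁶.
Check: (s⁴) · (s⁶) → (s⁴) · s⁶ = e, giving e as required.

Answer: s⁶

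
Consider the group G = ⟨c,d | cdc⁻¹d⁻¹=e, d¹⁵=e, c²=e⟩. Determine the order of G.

Enumerate words in the generators, reducing via the relations: the distinct elements are
  {c, d, e, cd, d², d³, d⁴, d⁵, d⁶, d⁷, d⁸, d⁹, cd², cd³, cd⁴, cd⁵, cd⁶, cd⁷, cd⁸, cd⁹, d¹², d¹³, d¹¹, d¹⁰, d¹⁴, cd¹², cd¹³, cd¹¹, cd¹⁰, cd¹⁴}.
No further products give new elements, so |G| = 30.

Answer: 30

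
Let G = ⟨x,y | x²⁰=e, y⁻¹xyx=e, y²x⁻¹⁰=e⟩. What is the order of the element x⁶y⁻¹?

Compute successive powers until reaching e:
  (x⁶y⁻¹)¹ = x⁶y⁻¹, (x⁶y⁻¹)² = x¹⁰, (x⁶y⁻¹)³ = x⁶y, (x⁶y⁻¹)⁴ = e.
The smallest positive k with (x⁶y⁻¹)ᵏ = e is 4.

Answer: 4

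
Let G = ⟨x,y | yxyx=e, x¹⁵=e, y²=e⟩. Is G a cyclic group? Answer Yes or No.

Every cyclic group is abelian. But x·y = xy while y·x = x¹⁴y, so x·y ≠ y·x and G is not abelian. Hence G is not cyclic.

Answer: No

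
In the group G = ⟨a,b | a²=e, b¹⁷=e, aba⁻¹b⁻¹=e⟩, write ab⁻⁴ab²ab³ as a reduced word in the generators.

Multiply left to right, reducing at each step:
  a · b⁻⁴ = ab¹³
  (ab¹³) · a = b¹³
  (b¹³) · b² = b¹⁵
  (b¹⁵) · a = ab¹⁵
  (ab¹⁵) · b³ = ab

Answer: ab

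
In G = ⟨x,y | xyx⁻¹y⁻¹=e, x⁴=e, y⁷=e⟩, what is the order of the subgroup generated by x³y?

|⟨x³y⟩| equals the order of x³y. Compute successive powers until reaching e:
  (x³y)¹ = x³y, (x³y)² = x²y², (x³y)³ = xy³, (x³y)⁴ = y⁴, (x³y)⁵ = x³y⁵, (x³y)⁶ = x²y⁶, (x³y)⁷ = x, (x³y)⁸ = y, (x³y)⁹ = x³y², (x³y)¹⁰ = x²y³, (x³y)¹¹ = xy⁴, (x³y)¹² = y⁵, (x³y)¹³ = x³y⁶, (x³y)¹⁴ = x², (x³y)¹⁵ = xy, (x³y)¹⁶ = y², (x³y)¹⁷ = x³y³, (x³y)¹⁸ = x²y⁴, (x³y)¹⁹ = xy⁵, (x³y)²⁰ = y⁶, (x³y)²¹ = x³, (x³y)²² = x²y, (x³y)²³ = xy², (x³y)²⁴ = y³, (x³y)²⁵ = x³y⁴, (x³y)²⁶ = x²y⁵, (x³y)²⁷ = xy⁶, (x³y)²⁸ = e.
The smallest positive k with (x³y)ᵏ = e is 28, so |⟨x³y⟩| = 28.

Answer: 28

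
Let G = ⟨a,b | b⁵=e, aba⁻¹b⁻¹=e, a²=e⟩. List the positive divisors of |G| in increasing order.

|G| = 10 = 2 · 5. By Lagrange's theorem the order of any subgroup divides 10; the divisors of 10 are 1, 2, 5, 10.

Answer: 1, 2, 5, 10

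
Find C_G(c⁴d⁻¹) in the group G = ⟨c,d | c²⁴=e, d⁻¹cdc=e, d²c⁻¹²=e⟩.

⟨c⁴d⁻¹⟩ ⊆ C_G(c⁴d⁻¹) since powers of c⁴d⁻¹ commute with c⁴d⁻¹; so |C_G(c⁴d⁻¹)| ≥ |⟨c⁴d⁻¹⟩| = 4.
By orbit–stabilizer, |C_G(c⁴d⁻¹)| = |G| / |conj. class of c⁴d⁻¹| = 48 / 12 = 4.
The 4 elements commuting with c⁴d⁻¹ are {e, c¹², c⁴d, c⁴d⁻¹}.

Answer: {e, c¹², c⁴d, c⁴d⁻¹}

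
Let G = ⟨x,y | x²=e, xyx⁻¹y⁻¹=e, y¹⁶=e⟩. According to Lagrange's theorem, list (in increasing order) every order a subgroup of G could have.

|G| = 32 = 2⁵. By Lagrange's theorem the order of any subgroup divides 32; the divisors of 32 are 1, 2, 4, 8, 16, 32.

Answer: 1, 2, 4, 8, 16, 32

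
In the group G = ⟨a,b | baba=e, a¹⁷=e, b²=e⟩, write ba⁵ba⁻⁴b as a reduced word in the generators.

Multiply left to right, reducing at each step:
  b · a⁵ = a¹²b
  (a¹²b) · b = a¹²
  (a¹²) · a⁻⁴ = a⁸
  (a⁸) · b = a⁸b

Answer: a⁸b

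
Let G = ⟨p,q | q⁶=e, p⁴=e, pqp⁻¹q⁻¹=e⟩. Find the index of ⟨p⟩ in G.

First find ord(p) by computing successive powers:
  p¹ = p, p² = p², p³ = p³, p⁴ = e.
So |⟨p⟩| = ord(p) = 4. With |G| = 24, by Lagrange [G : ⟨p⟩] = 24/4 = 6.

Answer: 6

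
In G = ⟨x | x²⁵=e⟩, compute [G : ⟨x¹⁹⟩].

First find ord(x¹⁹) by computing successive powers:
  (x¹⁹)¹ = x¹⁹, (x¹⁹)² = x¹³, (x¹⁹)³ = x⁷, (x¹⁹)⁴ = x, (x¹⁹)⁵ = x²⁰, (x¹⁹)⁶ = x¹⁴, (x¹⁹)⁷ = x⁸, (x¹⁹)⁸ = x², (x¹⁹)⁹ = x²¹, (x¹⁹)¹⁰ = x¹⁵, (x¹⁹)¹¹ = x⁹, (x¹⁹)¹² = x³, (x¹⁹)¹³ = x²², (x¹⁹)¹⁴ = x¹⁶, (x¹⁹)¹⁵ = x¹⁰, (x¹⁹)¹⁶ = x⁴, (x¹⁹)¹⁷ = x²³, (x¹⁹)¹⁸ = x¹⁷, (x¹⁹)¹⁹ = x¹¹, (x¹⁹)²⁰ = x⁵, (x¹⁹)²¹ = x²⁴, (x¹⁹)²² = x¹⁸, (x¹⁹)²³ = x¹², (x¹⁹)²⁴ = x⁶, (x¹⁹)²⁵ = e.
So |⟨x¹⁹⟩| = ord(x¹⁹) = 25. With |G| = 25, by Lagrange [G : ⟨x¹⁹⟩] = 25/25 = 1.

Answer: 1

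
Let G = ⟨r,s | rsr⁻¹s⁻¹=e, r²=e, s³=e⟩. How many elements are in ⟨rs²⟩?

|⟨rs²⟩| equals the order of rs². Compute successive powers until reaching e:
  (rs²)¹ = rs², (rs²)² = s, (rs²)³ = r, (rs²)⁴ = s², (rs²)⁵ = rs, (rs²)⁶ = e.
The smallest positive k with (rs²)ᵏ = e is 6, so |⟨rs²⟩| = 6.

Answer: 6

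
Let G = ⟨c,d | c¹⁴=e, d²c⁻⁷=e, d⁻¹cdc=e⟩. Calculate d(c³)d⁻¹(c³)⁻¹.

[d, (c³)] = d·(c³)·d⁻¹·(c³)⁻¹.
  d · (c³) = c⁴d⁻¹
  (c⁴d⁻¹) · (d⁻¹) = c¹¹
  (c¹¹) · (c¹¹) = c⁸

Answer: c⁸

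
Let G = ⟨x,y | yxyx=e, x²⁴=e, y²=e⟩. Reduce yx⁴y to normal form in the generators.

Multiply left to right, reducing at each step:
  y · x⁴ = x²⁰y
  (x²⁰y) · y = x²⁰

Answer: x²⁰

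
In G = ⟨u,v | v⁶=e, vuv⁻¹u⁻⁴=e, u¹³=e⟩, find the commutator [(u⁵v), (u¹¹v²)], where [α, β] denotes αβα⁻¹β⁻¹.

[(u⁵v), (u¹¹v²)] = (u⁵v)·(u¹¹v²)·(u⁵v)⁻¹·(u¹¹v²)⁻¹.
  (u⁵v) · (u¹¹v²) = u¹⁰v³
  (u¹⁰v³) · (u²v⁵) = u⁸v²
  (u⁸v²) · (u⁵v⁴) = u¹⁰

Answer: u¹⁰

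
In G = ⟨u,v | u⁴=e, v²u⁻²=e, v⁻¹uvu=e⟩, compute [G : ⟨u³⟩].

First find ord(u³) by computing successive powers:
  (u³)¹ = u³, (u³)² = u², (u³)³ = u, (u³)⁴ = e.
So |⟨u³⟩| = ord(u³) = 4. With |G| = 8, by Lagrange [G : ⟨u³⟩] = 8/4 = 2.

Answer: 2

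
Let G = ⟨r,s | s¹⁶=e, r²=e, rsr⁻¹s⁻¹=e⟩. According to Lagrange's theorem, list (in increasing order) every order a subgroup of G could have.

|G| = 32 = 2⁵. By Lagrange's theorem the order of any subgroup divides 32; the divisors of 32 are 1, 2, 4, 8, 16, 32.

Answer: 1, 2, 4, 8, 16, 32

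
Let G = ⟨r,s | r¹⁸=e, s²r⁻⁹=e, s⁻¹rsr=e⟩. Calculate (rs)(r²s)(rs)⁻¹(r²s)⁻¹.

[(rs), (r²s)] = (rs)·(r²s)·(rs)⁻¹·(r²s)⁻¹.
  (rs) · (r²s) = r⁸
  (r⁸) · (rs⁻¹) = s
  s · (r²s⁻¹) = r¹⁶

Answer: r¹⁶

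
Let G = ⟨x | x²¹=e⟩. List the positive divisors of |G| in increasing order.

|G| = 21 = 3 · 7. By Lagrange's theorem the order of any subgroup divides 21; the divisors of 21 are 1, 3, 7, 21.

Answer: 1, 3, 7, 21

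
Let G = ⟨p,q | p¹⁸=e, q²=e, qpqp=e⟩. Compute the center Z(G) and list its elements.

An element z ∈ Z(G) iff z commutes with every generator.
For example p⁹ is central: (p⁹)·p = p¹⁰ = p·(p⁹); (p⁹)·q = p⁹q = q·(p⁹).
Whereas p ∉ Z(G) since p·q = pq ≠ p¹⁷q = q·p.
Checking each of the 36 elements this way gives Z(G) = {e, p⁹}, of order 2.

Answer: {e, p⁹}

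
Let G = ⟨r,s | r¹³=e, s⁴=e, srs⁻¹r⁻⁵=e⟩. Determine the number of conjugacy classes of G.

The conjugacy classes (representative and size) are:
  [e] (size 1), [r] (size 4), [r²] (size 4), [r⁹] (size 4), [r¹²s] (size 13), [r⁴s²] (size 13), [r¹²s³] (size 13).
Class equation: 1 + 4 + 4 + 4 + 13 + 13 + 13 = 52 = |G|. So G has 7 conjugacy classes.

Answer: 7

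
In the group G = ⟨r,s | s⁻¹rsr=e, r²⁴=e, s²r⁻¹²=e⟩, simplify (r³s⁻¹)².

Compute successive powers of (r³s⁻¹), reducing at each step:
  (r³s⁻¹)²: (r³s⁻¹) · r³ = s⁻¹;   (s⁻¹) · s⁻¹ = r¹²

Answer: r¹²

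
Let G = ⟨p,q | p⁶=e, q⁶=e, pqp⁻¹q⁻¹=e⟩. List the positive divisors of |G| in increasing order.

|G| = 36 = 2² · 3². By Lagrange's theorem the order of any subgroup divides 36; the divisors of 36 are 1, 2, 3, 4, 6, 9, 12, 18, 36.

Answer: 1, 2, 3, 4, 6, 9, 12, 18, 36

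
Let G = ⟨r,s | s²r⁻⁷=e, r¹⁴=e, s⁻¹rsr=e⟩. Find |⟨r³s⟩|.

|⟨r³s⟩| equals the order of r³s. Compute successive powers until reaching e:
  (r³s)¹ = r³s, (r³s)² = r⁷, (r³s)³ = r³s⁻¹, (r³s)⁴ = e.
The smallest positive k with (r³s)ᵏ = e is 4, so |⟨r³s⟩| = 4.

Answer: 4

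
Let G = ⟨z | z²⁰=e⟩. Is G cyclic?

|G| = 20. The element z has order 20 (its powers give 20 distinct elements), so ⟨z⟩ = G and G is cyclic.

Answer: Yes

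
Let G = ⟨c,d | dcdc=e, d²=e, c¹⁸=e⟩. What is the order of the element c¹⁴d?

Compute successive powers until reaching e:
  (c¹⁴d)¹ = c¹⁴d, (c¹⁴d)² = e.
The smallest positive k with (c¹⁴d)ᵏ = e is 2.

Answer: 2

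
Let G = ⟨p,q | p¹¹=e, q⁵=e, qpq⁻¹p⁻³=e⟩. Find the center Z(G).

An element z ∈ Z(G) iff z commutes with every generator.
For example e is central: e·p = p = p·e; e·q = q = q·e.
Whereas p ∉ Z(G) since p·q = pq ≠ p³q = q·p.
Checking each of the 55 elements this way gives Z(G) = {e}, of order 1.

Answer: {e}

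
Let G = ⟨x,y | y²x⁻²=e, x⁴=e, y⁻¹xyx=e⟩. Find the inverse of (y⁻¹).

The order of (y⁻¹) is 4 (smallest k with (y⁻¹)ᵏ = e), so (y⁻¹)⁻¹ = (y⁻¹)³ = y.
Check: (y⁻¹) · y → (y⁻¹) · y = e, giving e as required.

Answer: y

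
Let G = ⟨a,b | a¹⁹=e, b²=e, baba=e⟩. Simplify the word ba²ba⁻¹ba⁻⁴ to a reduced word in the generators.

Multiply left to right, reducing at each step:
  b · a² = a¹⁷b
  (a¹⁷b) · b = a¹⁷
  (a¹⁷) · a⁻¹ = a¹⁶
  (a¹⁶) · b = a¹⁶b
  (a¹⁶b) · a⁻⁴ = ab

Answer: ab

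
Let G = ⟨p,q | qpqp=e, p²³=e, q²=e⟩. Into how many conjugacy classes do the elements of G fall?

The conjugacy classes (representative and size) are:
  [e] (size 1), [p] (size 2), [p²¹] (size 2), [p²⁰] (size 2), [p⁴] (size 2), [p¹⁸] (size 2), [p⁶] (size 2), [p¹⁶] (size 2), [p⁸] (size 2), [p⁹] (size 2), [p¹⁰] (size 2), [p¹²] (size 2), [p¹⁸q] (size 23).
Class equation: 1 + 2 + 2 + 2 + 2 + 2 + 2 + 2 + 2 + 2 + 2 + 2 + 23 = 46 = |G|. So G has 13 conjugacy classes.

Answer: 13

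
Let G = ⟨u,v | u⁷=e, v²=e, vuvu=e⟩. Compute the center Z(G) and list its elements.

An element z ∈ Z(G) iff z commutes with every generator.
For example e is central: e·u = u = u·e; e·v = v = v·e.
Whereas u ∉ Z(G) since u·v = uv ≠ u⁶v = v·u.
Checking each of the 14 elements this way gives Z(G) = {e}, of order 1.

Answer: {e}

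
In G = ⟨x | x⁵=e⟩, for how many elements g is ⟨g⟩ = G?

G is cyclic of order 5. An element generates G iff its order is 5, and a cyclic group of order 5 has exactly φ(5) = 4 such elements.

Answer: 4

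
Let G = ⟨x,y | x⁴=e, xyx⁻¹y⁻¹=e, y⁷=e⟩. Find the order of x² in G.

Compute successive powers until reaching e:
  (x²)¹ = x², (x²)² = e.
The smallest positive k with (x²)ᵏ = e is 2.

Answer: 2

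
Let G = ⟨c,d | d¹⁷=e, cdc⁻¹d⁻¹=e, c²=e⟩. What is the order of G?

Enumerate words in the generators, reducing via the relations: the distinct elements are
  {c, d, e, cd, d², d³, d⁴, d⁵, d⁶, d⁷, d⁸, d⁹, cd², cd³, cd⁴, cd⁵, cd⁶, cd⁷, cd⁸, cd⁹, d¹², d¹³, d¹¹, d¹⁰, d¹⁴, d¹⁵, d¹⁶, cd¹², cd¹³, cd¹¹, cd¹⁰, cd¹⁴, cd¹⁵, cd¹⁶}.
No further products give new elements, so |G| = 34.

Answer: 34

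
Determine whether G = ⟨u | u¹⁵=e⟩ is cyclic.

|G| = 15. The element u has order 15 (its powers give 15 distinct elements), so ⟨u⟩ = G and G is cyclic.

Answer: Yes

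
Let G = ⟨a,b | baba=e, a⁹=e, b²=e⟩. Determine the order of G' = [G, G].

G' = [G, G] is generated by all commutators. The generator-pair commutators are: [a, b] = a².
The subgroup they normally generate is {e, a, a², a³, a⁴, a⁵, a⁶, a⁷, a⁸}, of order 9.
Check: |G/G'| = 18/9 = 2 is the order of the abelianisation.

Answer: 9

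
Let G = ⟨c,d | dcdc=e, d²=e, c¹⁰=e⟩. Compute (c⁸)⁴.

Compute successive powers of (c⁸), reducing at each step:
  (c⁸)²: (c⁸) · c⁸ = c⁶
  (c⁸)³: (c⁶) · c⁸ = c⁴
  (c⁸)⁴: (c⁴) · c⁸ = c²

Answer: c²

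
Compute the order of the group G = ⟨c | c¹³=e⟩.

G is generated by a single element, so G is cyclic. The relator gives c¹³ = e and no smaller power is forced to be e, so the 13 powers {c, e, c², c³, c⁴, c⁵, c⁶, c⁷, c⁸, c⁹, c¹², c¹¹, c¹⁰} are distinct. Hence |G| = 13.

Answer: 13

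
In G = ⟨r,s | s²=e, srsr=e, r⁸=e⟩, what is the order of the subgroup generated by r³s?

|⟨r³s⟩| equals the order of r³s. Compute successive powers until reaching e:
  (r³s)¹ = r³s, (r³s)² = e.
The smallest positive k with (r³s)ᵏ = e is 2, so |⟨r³s⟩| = 2.

Answer: 2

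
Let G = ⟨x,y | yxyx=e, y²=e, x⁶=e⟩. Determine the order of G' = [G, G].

G' = [G, G] is generated by all commutators. The generator-pair commutators are: [x, y] = x².
The subgroup they normally generate is {e, x², x⁴}, of order 3.
Check: |G/G'| = 12/3 = 4 is the order of the abelianisation.

Answer: 3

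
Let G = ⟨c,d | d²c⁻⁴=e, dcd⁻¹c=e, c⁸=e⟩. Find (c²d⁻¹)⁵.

Compute successive powers of (c²d⁻¹), reducing at each step:
  (c²d⁻¹)²: (c²d⁻¹) · c² = d⁻¹;   (d⁻¹) · d⁻¹ = c⁴
  (c²d⁻¹)³: (c⁴) · c² = c⁶;   (c⁶) · d⁻¹ = c²d
  (c²d⁻¹)⁴: (c²d) · c² = d;   d · d⁻¹ = e
  (c²d⁻¹)⁵: e · c² = c²;   (c²) · d⁻¹ = c²d⁻¹

Answer: c²d⁻¹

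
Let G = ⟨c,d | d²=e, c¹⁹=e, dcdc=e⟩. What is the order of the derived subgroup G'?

G' = [G, G] is generated by all commutators. The generator-pair commutators are: [c, d] = c².
The subgroup they normally generate is {e, c, c², c³, c⁴, c⁵, c⁶, c⁷, c⁸, c⁹, c¹⁰, c¹¹, c¹², c¹³, c¹⁴, c¹⁵, c¹⁶, c¹⁷, c¹⁸}, of order 19.
Check: |G/G'| = 38/19 = 2 is the order of the abelianisation.

Answer: 19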